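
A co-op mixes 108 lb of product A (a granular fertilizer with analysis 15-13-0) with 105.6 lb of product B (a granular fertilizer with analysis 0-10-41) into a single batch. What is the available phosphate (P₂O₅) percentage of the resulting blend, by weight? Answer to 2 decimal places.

Total mass = 108 + 105.6 = 213.6 lb.
P₂O₅ mass = 13%×108 + 10%×105.6 = 24.6 lb.
% P₂O₅ = 24.6 / 213.6 = 11.5169%.

11.52% P₂O₅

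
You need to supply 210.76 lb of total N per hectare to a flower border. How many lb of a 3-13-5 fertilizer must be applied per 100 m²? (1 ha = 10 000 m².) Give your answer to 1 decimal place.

Product per hectare = 210.76 / 3% = 7025.33 lb.
Convert to per 100 m²: 7025.33 × 0.01 = 70.2533 lb.

70.3 lb of product per hundred sq m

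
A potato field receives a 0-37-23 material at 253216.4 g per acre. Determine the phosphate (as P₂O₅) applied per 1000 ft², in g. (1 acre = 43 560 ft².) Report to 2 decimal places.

2150.83 g P₂O₅ per thousand sq ft

P₂O₅ per acre = 253216.4 × 37% = 93690.1 g.
Convert to per 1000 ft²: 93690.1 × 0.0229568 = 2150.828 g.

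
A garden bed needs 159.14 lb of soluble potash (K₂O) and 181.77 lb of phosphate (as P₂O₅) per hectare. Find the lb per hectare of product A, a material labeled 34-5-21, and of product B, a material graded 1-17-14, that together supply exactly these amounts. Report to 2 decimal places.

Let a = lb of product A, b = lb of product B (per hectare).
K₂O: 0.21·a + 0.14·b = 159.14
P₂O₅: 0.05·a + 0.17·b = 181.77
Eliminate a: (row1) − 0.21/0.05·(row2) → -0.574·b = -604.294, so b = 1052.777.
Back-substitute: a = (159.14 − 0.14·1052.777) / 0.21 = 55.9582.

55.96 lb product A, 1052.78 lb product B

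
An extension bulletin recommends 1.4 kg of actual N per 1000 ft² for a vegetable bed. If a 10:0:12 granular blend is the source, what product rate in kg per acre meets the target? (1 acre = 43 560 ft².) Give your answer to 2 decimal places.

609.84 kg of product per acre

Product per 1000 ft² = 1.4 / 10% = 14 kg.
Convert to per acre: 14 × 43.56 = 609.84 kg.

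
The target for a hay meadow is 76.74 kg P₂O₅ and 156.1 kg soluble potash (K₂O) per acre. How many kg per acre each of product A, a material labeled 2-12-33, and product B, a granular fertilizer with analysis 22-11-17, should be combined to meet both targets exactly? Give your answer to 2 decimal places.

259.45 kg product A, 414.60 kg product B

Per-acre balance (a = product A, b = product B):
P₂O₅: 0.12·a + 0.11·b = 76.74
K₂O: 0.33·a + 0.17·b = 156.1
From row1: a = (76.74 − 0.11·b) / 0.12.
Into row2: 0.33·(76.74 − 0.11·b)/0.12 + 0.17·b = 156.1 → b = 414.604, a = 259.447.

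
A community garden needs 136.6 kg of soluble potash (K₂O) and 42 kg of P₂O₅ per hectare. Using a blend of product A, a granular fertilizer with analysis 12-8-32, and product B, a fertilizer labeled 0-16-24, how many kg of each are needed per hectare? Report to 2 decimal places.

Per-hectare balance (a = product A, b = product B):
K₂O: 0.32·a + 0.24·b = 136.6
P₂O₅: 0.08·a + 0.16·b = 42
Solving simultaneously: a = 368, b = 78.5.

368.00 kg product A, 78.50 kg product B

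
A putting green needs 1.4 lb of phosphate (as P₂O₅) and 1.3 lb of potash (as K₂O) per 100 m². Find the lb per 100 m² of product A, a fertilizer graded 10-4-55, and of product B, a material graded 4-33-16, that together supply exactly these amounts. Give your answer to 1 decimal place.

1.2 lb product A, 4.1 lb product B

Per-100 m² balance (a = product A, b = product B):
P₂O₅: 0.04·a + 0.33·b = 1.4
K₂O: 0.55·a + 0.16·b = 1.3
Eliminate b: (row1) − 0.33/0.16·(row2) → -1.09438·a = -1.28125, so a = 1.17076.
Then b = (1.3 − 0.55·1.17076) / 0.16 = 4.10051.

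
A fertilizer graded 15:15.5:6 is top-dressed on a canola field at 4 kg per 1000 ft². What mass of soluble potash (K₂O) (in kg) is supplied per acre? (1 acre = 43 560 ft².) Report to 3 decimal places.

10.454 kg K₂O per acre

K₂O per 1000 ft² = 4 × 6% = 0.24 kg.
Convert to per acre: 0.24 × 43.56 = 10.4544 kg.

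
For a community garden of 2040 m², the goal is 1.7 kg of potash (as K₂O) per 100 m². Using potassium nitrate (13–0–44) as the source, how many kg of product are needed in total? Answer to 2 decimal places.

Product per 100 m² = 1.7 / 44% = 3.86364 kg.
Total product = 3.86364 × 2040 / 100 = 78.8182 kg.

78.82 kg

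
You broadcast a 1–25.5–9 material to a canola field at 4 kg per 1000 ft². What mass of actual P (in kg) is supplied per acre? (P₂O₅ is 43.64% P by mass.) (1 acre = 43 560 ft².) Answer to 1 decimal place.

19.4 kg P per acre

P₂O₅ per 1000 ft² = 4 × 25.5% = 1.02 kg.
Elemental P = 1.02 × 0.4364 = 0.445128 kg per 1000 ft².
Convert to per acre: 0.445128 × 43.56 = 19.3898 kg.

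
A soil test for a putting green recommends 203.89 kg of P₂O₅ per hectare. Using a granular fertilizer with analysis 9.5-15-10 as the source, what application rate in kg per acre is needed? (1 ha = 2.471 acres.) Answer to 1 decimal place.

550.1 kg of product per acre

Product per hectare = 203.89 / 15% = 1359.27 kg.
Convert to per acre: 1359.27 × 0.404694 = 550.088 kg.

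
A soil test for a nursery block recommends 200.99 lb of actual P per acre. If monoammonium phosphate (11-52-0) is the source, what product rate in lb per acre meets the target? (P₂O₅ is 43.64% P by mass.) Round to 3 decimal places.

885.699 lb of product per acre

As P₂O₅: 200.99 / 0.4364 = 460.564 lb per acre.
Product per acre = 460.564 / 52% = 885.6994 lb.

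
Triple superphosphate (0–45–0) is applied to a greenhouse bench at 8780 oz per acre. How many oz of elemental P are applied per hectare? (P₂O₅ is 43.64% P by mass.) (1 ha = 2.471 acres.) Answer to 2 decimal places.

4260.54 oz P per hectare

P₂O₅ per acre = 8780 × 45% = 3951 oz.
Elemental P = 3951 × 0.4364 = 1724.22 oz per acre.
Convert to per hectare: 1724.22 × 2.471 = 4260.539 oz.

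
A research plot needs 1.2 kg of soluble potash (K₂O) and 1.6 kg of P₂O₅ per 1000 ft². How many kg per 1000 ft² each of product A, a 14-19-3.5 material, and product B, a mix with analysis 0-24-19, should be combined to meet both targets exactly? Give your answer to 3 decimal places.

0.578 kg product A, 6.209 kg product B

Per-1000 ft² balance (a = product A, b = product B):
K₂O: 0.035·a + 0.19·b = 1.2
P₂O₅: 0.19·a + 0.24·b = 1.6
Eliminate a: (row1) − 0.035/0.19·(row2) → 0.145789·b = 0.905263, so b = 6.20939.
Back-substitute: a = (1.2 − 0.19·6.20939) / 0.035 = 0.577617.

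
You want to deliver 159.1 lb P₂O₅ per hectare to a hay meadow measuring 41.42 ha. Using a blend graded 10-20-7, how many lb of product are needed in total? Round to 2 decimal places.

Product per hectare = 159.1 / 20% = 795.5 lb.
Total product = 795.5 × 41.42 = 32949.61 lb.

32949.61 lb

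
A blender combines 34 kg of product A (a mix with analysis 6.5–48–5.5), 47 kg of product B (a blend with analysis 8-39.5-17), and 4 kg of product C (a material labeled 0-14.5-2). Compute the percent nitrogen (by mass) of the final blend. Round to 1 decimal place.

7.0% N

Total mass = 34 + 47 + 4 = 85 kg.
N mass = 6.5%×34 + 8%×47 + 0%×4 = 5.97 kg.
% N = 5.97 / 85 = 7.02353%.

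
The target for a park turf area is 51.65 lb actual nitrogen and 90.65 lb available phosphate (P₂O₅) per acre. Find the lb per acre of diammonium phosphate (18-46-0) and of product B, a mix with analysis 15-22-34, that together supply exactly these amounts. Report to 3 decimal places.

76.003 lb diammonium phosphate, 253.129 lb product B

Let a = lb of diammonium phosphate, b = lb of product B (per acre).
N: 0.18·a + 0.15·b = 51.65
P₂O₅: 0.46·a + 0.22·b = 90.65
Eliminate a: (row1) − 0.18/0.46·(row2) → 0.063913·b = 16.1783, so b = 253.1293.
Back-substitute: a = (51.65 − 0.15·253.1293) / 0.18 = 76.0034.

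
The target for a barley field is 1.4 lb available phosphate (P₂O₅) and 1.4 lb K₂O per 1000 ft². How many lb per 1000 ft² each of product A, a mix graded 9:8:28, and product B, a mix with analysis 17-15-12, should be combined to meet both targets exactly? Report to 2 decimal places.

1.30 lb product A, 8.64 lb product B

Let a = lb of product A, b = lb of product B (per 1000 ft²).
P₂O₅: 0.08·a + 0.15·b = 1.4
K₂O: 0.28·a + 0.12·b = 1.4
Eliminate a: (row1) − 0.08/0.28·(row2) → 0.115714·b = 1, so b = 8.64198.
Back-substitute: a = (1.4 − 0.15·8.64198) / 0.08 = 1.2963.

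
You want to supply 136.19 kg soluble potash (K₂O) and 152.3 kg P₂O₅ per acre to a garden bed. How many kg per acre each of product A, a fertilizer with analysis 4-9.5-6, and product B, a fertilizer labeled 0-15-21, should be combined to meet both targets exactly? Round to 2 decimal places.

1055.21 kg product A, 347.04 kg product B

With a, b = kg per acre of product A and product B:
K₂O: 0.06·a + 0.21·b = 136.19
P₂O₅: 0.095·a + 0.15·b = 152.3
Eliminate a: (row1) − 0.06/0.095·(row2) → 0.115263·b = 40.0005, so b = 347.037.
Back-substitute: a = (136.19 − 0.21·347.037) / 0.06 = 1055.205.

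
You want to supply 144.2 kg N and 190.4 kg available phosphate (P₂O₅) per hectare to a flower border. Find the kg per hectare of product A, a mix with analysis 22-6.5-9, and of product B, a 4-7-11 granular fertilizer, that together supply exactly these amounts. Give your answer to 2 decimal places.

Per-hectare balance (a = product A, b = product B):
N: 0.22·a + 0.04·b = 144.2
P₂O₅: 0.065·a + 0.07·b = 190.4
From row1: a = (144.2 − 0.04·b) / 0.22.
Into row2: 0.065·(144.2 − 0.04·b)/0.22 + 0.07·b = 190.4 → b = 2540.234, a = 193.594.

193.59 kg product A, 2540.23 kg product B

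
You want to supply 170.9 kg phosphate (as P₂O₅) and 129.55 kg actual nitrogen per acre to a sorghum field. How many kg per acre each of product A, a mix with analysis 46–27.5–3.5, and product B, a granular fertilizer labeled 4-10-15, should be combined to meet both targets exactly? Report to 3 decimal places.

Let a = kg of product A, b = kg of product B (per acre).
P₂O₅: 0.275·a + 0.1·b = 170.9
N: 0.46·a + 0.04·b = 129.55
Eliminate a: (row1) − 0.275/0.46·(row2) → 0.076087·b = 93.4516, so b = 1228.2214.
Back-substitute: a = (170.9 − 0.1·1228.2214) / 0.275 = 174.8286.

174.829 kg product A, 1228.221 kg product B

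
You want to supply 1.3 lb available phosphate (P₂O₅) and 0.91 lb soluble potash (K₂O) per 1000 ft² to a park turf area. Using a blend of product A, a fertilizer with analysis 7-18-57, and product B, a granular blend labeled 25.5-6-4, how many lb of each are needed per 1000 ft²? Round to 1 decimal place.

With a, b = lb per 1000 ft² of product A and product B:
P₂O₅: 0.18·a + 0.06·b = 1.3
K₂O: 0.57·a + 0.04·b = 0.91
Eliminate b: (row1) − 0.06/0.04·(row2) → -0.675·a = -0.065, so a = 0.0962963.
Then b = (0.91 − 0.57·0.0962963) / 0.04 = 21.3778.

0.1 lb product A, 21.4 lb product B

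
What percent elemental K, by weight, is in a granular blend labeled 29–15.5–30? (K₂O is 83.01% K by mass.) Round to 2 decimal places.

24.90% K

%K = 30 × 0.8301 = 24.903%.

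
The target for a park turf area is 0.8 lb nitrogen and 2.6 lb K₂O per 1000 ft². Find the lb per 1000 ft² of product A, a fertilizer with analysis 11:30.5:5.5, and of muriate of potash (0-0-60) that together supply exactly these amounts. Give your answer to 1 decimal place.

With a, b = lb per 1000 ft² of product A and muriate of potash:
N: 0.11·a + 0·b = 0.8
K₂O: 0.055·a + 0.6·b = 2.6
From row1: a = (0.8 − 0·b) / 0.11.
Into row2: 0.055·(0.8 − 0·b)/0.11 + 0.6·b = 2.6 → b = 3.66667, a = 7.27273.

7.3 lb product A, 3.7 lb muriate of potash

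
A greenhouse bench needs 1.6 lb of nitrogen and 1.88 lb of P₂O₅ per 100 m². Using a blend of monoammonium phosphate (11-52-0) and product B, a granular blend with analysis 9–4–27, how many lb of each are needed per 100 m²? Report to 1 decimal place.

Per-100 m² balance (a = monoammonium phosphate, b = product B):
N: 0.11·a + 0.09·b = 1.6
P₂O₅: 0.52·a + 0.04·b = 1.88
Eliminate a: (row1) − 0.11/0.52·(row2) → 0.0815385·b = 1.20231, so b = 14.7453.
Back-substitute: a = (1.6 − 0.09·14.7453) / 0.11 = 2.48113.

2.5 lb monoammonium phosphate, 14.7 lb product B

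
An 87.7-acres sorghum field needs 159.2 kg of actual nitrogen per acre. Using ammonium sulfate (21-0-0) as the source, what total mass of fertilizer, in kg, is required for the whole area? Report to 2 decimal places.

Product per acre = 159.2 / 21% = 758.095 kg.
Total product = 758.095 × 87.7 = 66484.952 kg.

66484.95 kg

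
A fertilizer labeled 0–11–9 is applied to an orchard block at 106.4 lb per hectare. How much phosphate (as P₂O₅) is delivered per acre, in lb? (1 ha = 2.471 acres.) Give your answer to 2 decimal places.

P₂O₅ per hectare = 106.4 × 11% = 11.704 lb.
Convert to per acre: 11.704 × 0.404694 = 4.73654 lb.

4.74 lb P₂O₅ per acre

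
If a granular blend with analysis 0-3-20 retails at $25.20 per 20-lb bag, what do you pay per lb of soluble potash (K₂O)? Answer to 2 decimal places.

$6.30 per lb K₂O

K₂O in bag = 20 × 20% = 4 lb.
Cost per lb K₂O = $25.20 / 4 = $6.3000.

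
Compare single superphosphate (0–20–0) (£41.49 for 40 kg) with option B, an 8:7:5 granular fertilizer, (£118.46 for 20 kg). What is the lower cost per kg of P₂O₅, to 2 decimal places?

single superphosphate: P₂O₅ per bag = 40 × 20% = 8 kg; cost = 41.49 / 8 = £5.1863/kg P₂O₅.
option B: P₂O₅ per bag = 20 × 7% = 1.4 kg; cost = 118.46 / 1.4 = £84.6143/kg P₂O₅.
single superphosphate is cheaper.

£5.19 per kg P₂O₅ (single superphosphate)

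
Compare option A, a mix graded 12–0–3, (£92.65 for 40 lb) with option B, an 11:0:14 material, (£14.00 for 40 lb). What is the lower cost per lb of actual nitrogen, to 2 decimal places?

option A: N per bag = 40 × 12% = 4.8 lb; cost = 92.65 / 4.8 = £19.3021/lb N.
option B: N per bag = 40 × 11% = 4.4 lb; cost = 14.00 / 4.4 = £3.1818/lb N.
option B is cheaper.

£3.18 per lb N (option B)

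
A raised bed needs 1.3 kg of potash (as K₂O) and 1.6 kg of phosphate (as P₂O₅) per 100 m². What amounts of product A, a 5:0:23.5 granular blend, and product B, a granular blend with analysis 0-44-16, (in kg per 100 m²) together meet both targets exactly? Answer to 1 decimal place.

3.1 kg product A, 3.6 kg product B

With a, b = kg per 100 m² of product A and product B:
K₂O: 0.235·a + 0.16·b = 1.3
P₂O₅: 0·a + 0.44·b = 1.6
Solving simultaneously: a = 3.05609, b = 3.63636.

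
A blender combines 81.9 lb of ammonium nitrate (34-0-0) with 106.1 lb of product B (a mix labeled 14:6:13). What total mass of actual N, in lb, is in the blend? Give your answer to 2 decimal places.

N mass = 34%×81.9 + 14%×106.1 = 42.7 lb.

42.70 lb N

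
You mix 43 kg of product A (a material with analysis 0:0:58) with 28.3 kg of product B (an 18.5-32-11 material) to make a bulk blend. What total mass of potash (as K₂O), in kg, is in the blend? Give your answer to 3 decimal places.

28.053 kg K₂O

K₂O mass = 58%×43 + 11%×28.3 = 28.053 kg.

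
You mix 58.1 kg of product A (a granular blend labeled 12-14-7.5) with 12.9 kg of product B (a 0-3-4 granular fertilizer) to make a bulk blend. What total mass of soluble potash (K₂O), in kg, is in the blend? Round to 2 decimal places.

4.87 kg K₂O

K₂O mass = 7.5%×58.1 + 4%×12.9 = 4.8735 kg.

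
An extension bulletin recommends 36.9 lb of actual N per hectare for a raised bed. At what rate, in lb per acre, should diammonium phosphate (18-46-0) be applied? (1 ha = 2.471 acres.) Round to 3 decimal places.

Product per hectare = 36.9 / 18% = 205 lb.
Convert to per acre: 205 × 0.404694 = 82.9624 lb.

82.962 lb of product per acre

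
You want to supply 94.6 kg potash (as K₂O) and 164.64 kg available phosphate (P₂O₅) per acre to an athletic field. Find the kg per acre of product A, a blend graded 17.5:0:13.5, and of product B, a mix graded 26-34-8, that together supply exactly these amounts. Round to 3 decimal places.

413.786 kg product A, 484.235 kg product B

With a, b = kg per acre of product A and product B:
K₂O: 0.135·a + 0.08·b = 94.6
P₂O₅: 0·a + 0.34·b = 164.64
Solving simultaneously: a = 413.78649, b = 484.2353.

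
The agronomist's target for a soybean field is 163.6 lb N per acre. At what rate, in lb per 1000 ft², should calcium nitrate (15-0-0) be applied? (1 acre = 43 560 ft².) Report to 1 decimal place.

25.0 lb of product per thousand sq ft

Product per acre = 163.6 / 15% = 1090.67 lb.
Convert to per 1000 ft²: 1090.67 × 0.0229568 = 25.0383 lb.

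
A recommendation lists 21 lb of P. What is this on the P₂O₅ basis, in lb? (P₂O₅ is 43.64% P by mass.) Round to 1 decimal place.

48.1 lb P₂O₅

P₂O₅ = 21 / 0.4364 = 48.121 lb.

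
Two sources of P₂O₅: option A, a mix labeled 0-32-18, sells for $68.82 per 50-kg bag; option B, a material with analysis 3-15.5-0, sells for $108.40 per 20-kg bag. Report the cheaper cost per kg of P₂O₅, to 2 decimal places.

$4.30 per kg P₂O₅ (option A)

option A: P₂O₅ per bag = 50 × 32% = 16 kg; cost = 68.82 / 16 = $4.3012/kg P₂O₅.
option B: P₂O₅ per bag = 20 × 15.5% = 3.1 kg; cost = 108.40 / 3.1 = $34.9677/kg P₂O₅.
option A is cheaper.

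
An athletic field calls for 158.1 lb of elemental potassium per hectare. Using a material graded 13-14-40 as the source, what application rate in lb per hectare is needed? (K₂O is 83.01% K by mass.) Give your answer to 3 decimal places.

476.147 lb of product per hectare

As K₂O: 158.1 / 0.8301 = 190.459 lb per hectare.
Product per hectare = 190.459 / 40% = 476.14745 lb.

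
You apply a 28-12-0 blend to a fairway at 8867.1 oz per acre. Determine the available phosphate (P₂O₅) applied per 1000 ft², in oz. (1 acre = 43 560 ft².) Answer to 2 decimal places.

P₂O₅ per acre = 8867.1 × 12% = 1064.05 oz.
Convert to per 1000 ft²: 1064.05 × 0.0229568 = 24.4273 oz.

24.43 oz P₂O₅ per thousand sq ft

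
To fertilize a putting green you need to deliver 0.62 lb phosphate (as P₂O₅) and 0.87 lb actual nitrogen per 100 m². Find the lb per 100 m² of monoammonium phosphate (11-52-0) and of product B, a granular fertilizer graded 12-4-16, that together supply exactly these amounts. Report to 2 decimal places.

Per-100 m² balance (a = monoammonium phosphate, b = product B):
P₂O₅: 0.52·a + 0.04·b = 0.62
N: 0.11·a + 0.12·b = 0.87
Eliminate b: (row1) − 0.04/0.12·(row2) → 0.483333·a = 0.33, so a = 0.682759.
Then b = (0.87 − 0.11·0.682759) / 0.12 = 6.62414.

0.68 lb monoammonium phosphate, 6.62 lb product B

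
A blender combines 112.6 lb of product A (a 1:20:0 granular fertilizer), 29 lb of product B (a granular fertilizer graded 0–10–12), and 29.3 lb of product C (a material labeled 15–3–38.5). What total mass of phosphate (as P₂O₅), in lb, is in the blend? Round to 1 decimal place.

26.3 lb P₂O₅

P₂O₅ mass = 20%×112.6 + 10%×29 + 3%×29.3 = 26.299 lb.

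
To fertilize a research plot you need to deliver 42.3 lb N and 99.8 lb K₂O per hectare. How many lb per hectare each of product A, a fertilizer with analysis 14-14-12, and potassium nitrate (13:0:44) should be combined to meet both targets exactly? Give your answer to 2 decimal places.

With a, b = lb per hectare of product A and potassium nitrate:
N: 0.14·a + 0.13·b = 42.3
K₂O: 0.12·a + 0.44·b = 99.8
From row1: a = (42.3 − 0.13·b) / 0.14.
Into row2: 0.12·(42.3 − 0.13·b)/0.14 + 0.44·b = 99.8 → b = 193.391, a = 122.565.

122.57 lb product A, 193.39 lb potassium nitrate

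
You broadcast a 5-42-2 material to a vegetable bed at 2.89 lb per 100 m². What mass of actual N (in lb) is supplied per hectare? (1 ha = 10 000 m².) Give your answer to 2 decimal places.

nitrogen per 100 m² = 2.89 × 5% = 0.1445 lb.
Convert to per hectare: 0.1445 × 100 = 14.45 lb.

14.45 lb N per hectare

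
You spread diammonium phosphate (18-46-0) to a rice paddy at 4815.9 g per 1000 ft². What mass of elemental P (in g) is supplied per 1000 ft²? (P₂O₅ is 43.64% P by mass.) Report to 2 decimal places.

966.76 g P per thousand sq ft

P₂O₅ per 1000 ft² = 4815.9 × 46% = 2215.31 g.
Elemental P = 2215.31 × 0.4364 = 966.763 g per 1000 ft².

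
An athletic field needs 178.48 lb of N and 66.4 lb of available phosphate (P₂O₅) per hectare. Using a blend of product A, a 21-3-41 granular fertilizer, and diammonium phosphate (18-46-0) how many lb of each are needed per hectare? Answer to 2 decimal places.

769.18 lb product A, 94.18 lb diammonium phosphate

Per-hectare balance (a = product A, b = diammonium phosphate):
N: 0.21·a + 0.18·b = 178.48
P₂O₅: 0.03·a + 0.46·b = 66.4
From row1: a = (178.48 − 0.18·b) / 0.21.
Into row2: 0.03·(178.48 − 0.18·b)/0.21 + 0.46·b = 66.4 → b = 94.1842, a = 769.175.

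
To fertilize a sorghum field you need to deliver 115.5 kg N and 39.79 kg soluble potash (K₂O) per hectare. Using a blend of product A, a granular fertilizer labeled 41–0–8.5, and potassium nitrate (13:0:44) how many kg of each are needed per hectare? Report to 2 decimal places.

Let a = kg of product A, b = kg of potassium nitrate (per hectare).
N: 0.41·a + 0.13·b = 115.5
K₂O: 0.085·a + 0.44·b = 39.79
Eliminate a: (row1) − 0.41/0.085·(row2) → -1.99235·b = -76.4282, so b = 38.3608.
Back-substitute: a = (115.5 − 0.13·38.3608) / 0.41 = 269.544.

269.54 kg product A, 38.36 kg potassium nitrate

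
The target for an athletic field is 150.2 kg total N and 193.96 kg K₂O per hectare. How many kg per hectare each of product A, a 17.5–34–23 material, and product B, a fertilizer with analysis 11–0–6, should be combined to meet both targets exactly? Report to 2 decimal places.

Per-hectare balance (a = product A, b = product B):
N: 0.175·a + 0.11·b = 150.2
K₂O: 0.23·a + 0.06·b = 193.96
Solving simultaneously: a = 832.676, b = 40.7432.

832.68 kg product A, 40.74 kg product B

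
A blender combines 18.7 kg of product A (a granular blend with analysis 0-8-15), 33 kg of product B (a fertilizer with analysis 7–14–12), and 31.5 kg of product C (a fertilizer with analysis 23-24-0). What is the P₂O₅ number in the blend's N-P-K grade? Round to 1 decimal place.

Total mass = 18.7 + 33 + 31.5 = 83.2 kg.
P₂O₅ mass = 8%×18.7 + 14%×33 + 24%×31.5 = 13.676 kg.
% P₂O₅ = 13.676 / 83.2 = 16.4375%.

16.4% P₂O₅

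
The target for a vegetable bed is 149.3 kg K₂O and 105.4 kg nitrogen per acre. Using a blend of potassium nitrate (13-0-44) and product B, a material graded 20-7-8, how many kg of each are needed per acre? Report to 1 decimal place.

Per-acre balance (a = potassium nitrate, b = product B):
K₂O: 0.44·a + 0.08·b = 149.3
N: 0.13·a + 0.2·b = 105.4
From row1: a = (149.3 − 0.08·b) / 0.44.
Into row2: 0.13·(149.3 − 0.08·b)/0.44 + 0.2·b = 105.4 → b = 347.513, a = 276.134.

276.1 kg potassium nitrate, 347.5 kg product B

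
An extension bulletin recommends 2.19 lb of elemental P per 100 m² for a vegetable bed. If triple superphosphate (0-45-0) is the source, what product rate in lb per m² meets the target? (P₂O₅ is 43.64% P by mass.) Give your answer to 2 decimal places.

As P₂O₅: 2.19 / 0.4364 = 5.01833 lb per 100 m².
Product per 100 m² = 5.01833 / 45% = 11.1518 lb.
Convert to per m²: 11.1518 × 0.01 = 0.111518 lb.

0.11 lb of product per sq m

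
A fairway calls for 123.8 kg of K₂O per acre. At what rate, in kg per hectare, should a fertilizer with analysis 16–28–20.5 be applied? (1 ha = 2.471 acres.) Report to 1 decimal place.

1492.2 kg of product per hectare

Product per acre = 123.8 / 20.5% = 603.902 kg.
Convert to per hectare: 603.902 × 2.471 = 1492.24 kg.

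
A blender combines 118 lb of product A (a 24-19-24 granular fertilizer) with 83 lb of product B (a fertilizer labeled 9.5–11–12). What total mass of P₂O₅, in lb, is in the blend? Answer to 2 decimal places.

31.55 lb P₂O₅

P₂O₅ mass = 19%×118 + 11%×83 = 31.55 lb.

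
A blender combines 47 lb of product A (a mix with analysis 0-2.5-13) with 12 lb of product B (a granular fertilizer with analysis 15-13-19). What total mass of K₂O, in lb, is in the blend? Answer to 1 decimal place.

8.4 lb K₂O

K₂O mass = 13%×47 + 19%×12 = 8.39 lb.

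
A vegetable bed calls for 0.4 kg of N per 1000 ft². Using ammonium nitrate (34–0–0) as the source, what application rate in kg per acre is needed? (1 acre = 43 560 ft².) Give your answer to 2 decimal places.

51.25 kg of product per acre

Product per 1000 ft² = 0.4 / 34% = 1.17647 kg.
Convert to per acre: 1.17647 × 43.56 = 51.2471 kg.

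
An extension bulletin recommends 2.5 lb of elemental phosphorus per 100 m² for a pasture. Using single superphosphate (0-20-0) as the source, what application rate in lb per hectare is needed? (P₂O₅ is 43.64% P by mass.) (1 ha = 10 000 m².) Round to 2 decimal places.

As P₂O₅: 2.5 / 0.4364 = 5.72869 lb per 100 m².
Product per 100 m² = 5.72869 / 20% = 28.6434 lb.
Convert to per hectare: 28.6434 × 100 = 2864.3446 lb.

2864.34 lb of product per hectare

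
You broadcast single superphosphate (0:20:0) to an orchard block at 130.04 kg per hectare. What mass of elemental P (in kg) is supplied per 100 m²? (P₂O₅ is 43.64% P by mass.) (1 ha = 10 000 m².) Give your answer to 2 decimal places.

P₂O₅ per hectare = 130.04 × 20% = 26.008 kg.
Elemental P = 26.008 × 0.4364 = 11.3499 kg per hectare.
Convert to per 100 m²: 11.3499 × 0.01 = 0.113499 kg.

0.11 kg P per hundred sq m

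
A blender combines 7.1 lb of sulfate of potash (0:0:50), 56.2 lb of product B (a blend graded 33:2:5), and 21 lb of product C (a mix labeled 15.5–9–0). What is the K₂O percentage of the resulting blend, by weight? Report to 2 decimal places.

7.54% K₂O

Total mass = 7.1 + 56.2 + 21 = 84.3 lb.
K₂O mass = 50%×7.1 + 5%×56.2 + 0%×21 = 6.36 lb.
% K₂O = 6.36 / 84.3 = 7.54448%.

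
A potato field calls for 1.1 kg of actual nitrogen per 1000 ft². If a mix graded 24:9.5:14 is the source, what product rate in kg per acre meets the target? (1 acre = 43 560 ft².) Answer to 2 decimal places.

199.65 kg of product per acre

Product per 1000 ft² = 1.1 / 24% = 4.58333 kg.
Convert to per acre: 4.58333 × 43.56 = 199.65 kg.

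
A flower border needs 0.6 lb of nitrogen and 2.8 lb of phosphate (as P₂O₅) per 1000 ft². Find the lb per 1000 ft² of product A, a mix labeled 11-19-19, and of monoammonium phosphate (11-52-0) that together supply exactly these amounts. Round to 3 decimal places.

0.110 lb product A, 5.344 lb monoammonium phosphate

Let a = lb of product A, b = lb of monoammonium phosphate (per 1000 ft²).
N: 0.11·a + 0.11·b = 0.6
P₂O₅: 0.19·a + 0.52·b = 2.8
Eliminate a: (row1) − 0.11/0.19·(row2) → -0.191053·b = -1.02105, so b = 5.34435.
Back-substitute: a = (0.6 − 0.11·5.34435) / 0.11 = 0.110193.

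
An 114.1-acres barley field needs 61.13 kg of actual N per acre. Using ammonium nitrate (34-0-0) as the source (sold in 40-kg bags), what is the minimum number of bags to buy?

513 bags

Product per acre = 61.13 / 34% = 179.794 kg.
Total product = 179.794 × 114.1 = 20514.5 kg.
Bags = ⌈20514.5 / 40⌉ = 513.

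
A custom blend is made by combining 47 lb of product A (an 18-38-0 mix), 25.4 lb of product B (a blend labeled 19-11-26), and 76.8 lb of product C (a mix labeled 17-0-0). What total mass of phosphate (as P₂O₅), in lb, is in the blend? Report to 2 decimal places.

P₂O₅ mass = 38%×47 + 11%×25.4 + 0%×76.8 = 20.654 lb.

20.65 lb P₂O₅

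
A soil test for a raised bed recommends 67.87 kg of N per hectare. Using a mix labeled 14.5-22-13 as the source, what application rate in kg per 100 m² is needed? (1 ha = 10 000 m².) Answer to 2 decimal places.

Product per hectare = 67.87 / 14.5% = 468.069 kg.
Convert to per 100 m²: 468.069 × 0.01 = 4.68069 kg.

4.68 kg of product per hundred sq m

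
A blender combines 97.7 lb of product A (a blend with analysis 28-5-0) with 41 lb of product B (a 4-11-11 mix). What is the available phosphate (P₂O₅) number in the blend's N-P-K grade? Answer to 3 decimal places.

6.774% P₂O₅

Total mass = 97.7 + 41 = 138.7 lb.
P₂O₅ mass = 5%×97.7 + 11%×41 = 9.395 lb.
% P₂O₅ = 9.395 / 138.7 = 6.77361%.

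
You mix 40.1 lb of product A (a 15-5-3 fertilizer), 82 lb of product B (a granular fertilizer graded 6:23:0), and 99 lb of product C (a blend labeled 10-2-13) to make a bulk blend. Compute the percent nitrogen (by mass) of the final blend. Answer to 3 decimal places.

9.423% N

Total mass = 40.1 + 82 + 99 = 221.1 lb.
N mass = 15%×40.1 + 6%×82 + 10%×99 = 20.835 lb.
% N = 20.835 / 221.1 = 9.42334%.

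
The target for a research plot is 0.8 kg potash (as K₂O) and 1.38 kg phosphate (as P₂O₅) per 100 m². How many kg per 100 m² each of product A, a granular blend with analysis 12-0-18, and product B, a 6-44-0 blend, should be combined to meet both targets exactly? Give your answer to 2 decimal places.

Per-100 m² balance (a = product A, b = product B):
K₂O: 0.18·a + 0·b = 0.8
P₂O₅: 0·a + 0.44·b = 1.38
Solving simultaneously: a = 4.44444, b = 3.13636.

4.44 kg product A, 3.14 kg product B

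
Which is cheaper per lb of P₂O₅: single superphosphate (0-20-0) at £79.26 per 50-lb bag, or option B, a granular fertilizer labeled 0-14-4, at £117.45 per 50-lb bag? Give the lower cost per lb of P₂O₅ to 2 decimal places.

£7.93 per lb P₂O₅ (single superphosphate)

single superphosphate: P₂O₅ per bag = 50 × 20% = 10 lb; cost = 79.26 / 10 = £7.9260/lb P₂O₅.
option B: P₂O₅ per bag = 50 × 14% = 7 lb; cost = 117.45 / 7 = £16.7786/lb P₂O₅.
single superphosphate is cheaper.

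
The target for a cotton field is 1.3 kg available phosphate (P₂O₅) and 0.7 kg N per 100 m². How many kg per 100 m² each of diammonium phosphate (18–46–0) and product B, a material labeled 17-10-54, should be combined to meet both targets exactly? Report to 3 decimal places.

Per-100 m² balance (a = diammonium phosphate, b = product B):
P₂O₅: 0.46·a + 0.1·b = 1.3
N: 0.18·a + 0.17·b = 0.7
From row1: a = (1.3 − 0.1·b) / 0.46.
Into row2: 0.18·(1.3 − 0.1·b)/0.46 + 0.17·b = 0.7 → b = 1.46179, a = 2.50831.

2.508 kg diammonium phosphate, 1.462 kg product B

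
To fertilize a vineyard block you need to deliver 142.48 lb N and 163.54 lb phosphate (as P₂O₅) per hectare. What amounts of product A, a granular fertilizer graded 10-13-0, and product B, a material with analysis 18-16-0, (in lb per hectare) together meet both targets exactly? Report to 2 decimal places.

With a, b = lb per hectare of product A and product B:
N: 0.1·a + 0.18·b = 142.48
P₂O₅: 0.13·a + 0.16·b = 163.54
Eliminate b: (row1) − 0.18/0.16·(row2) → -0.04625·a = -41.5025, so a = 897.351.
Then b = (163.54 − 0.13·897.351) / 0.16 = 293.027.

897.35 lb product A, 293.03 lb product B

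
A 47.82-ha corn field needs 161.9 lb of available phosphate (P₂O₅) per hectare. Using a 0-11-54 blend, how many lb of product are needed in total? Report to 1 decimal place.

Product per hectare = 161.9 / 11% = 1471.82 lb.
Total product = 1471.82 × 47.82 = 70382.345 lb.

70382.3 lb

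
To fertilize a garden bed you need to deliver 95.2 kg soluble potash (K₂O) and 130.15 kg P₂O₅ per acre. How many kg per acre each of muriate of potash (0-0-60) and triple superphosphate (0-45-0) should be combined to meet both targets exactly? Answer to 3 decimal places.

158.667 kg muriate of potash, 289.222 kg triple superphosphate

With a, b = kg per acre of muriate of potash and triple superphosphate:
K₂O: 0.6·a + 0·b = 95.2
P₂O₅: 0·a + 0.45·b = 130.15
Solving simultaneously: a = 158.6667, b = 289.2222.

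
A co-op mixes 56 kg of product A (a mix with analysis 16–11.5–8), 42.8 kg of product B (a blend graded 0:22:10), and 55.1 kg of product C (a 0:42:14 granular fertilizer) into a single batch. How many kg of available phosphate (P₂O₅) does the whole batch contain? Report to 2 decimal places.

39.00 kg P₂O₅

P₂O₅ mass = 11.5%×56 + 22%×42.8 + 42%×55.1 = 38.998 kg.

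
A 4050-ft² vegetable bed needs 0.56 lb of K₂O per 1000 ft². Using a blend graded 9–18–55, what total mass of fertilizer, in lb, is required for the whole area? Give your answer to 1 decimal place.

Product per 1000 ft² = 0.56 / 55% = 1.01818 lb.
Total product = 1.01818 × 4050 / 1000 = 4.12364 lb.

4.1 lb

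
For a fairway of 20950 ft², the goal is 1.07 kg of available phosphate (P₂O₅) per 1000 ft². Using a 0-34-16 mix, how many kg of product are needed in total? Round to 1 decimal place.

65.9 kg

Product per 1000 ft² = 1.07 / 34% = 3.14706 kg.
Total product = 3.14706 × 20950 / 1000 = 65.9309 kg.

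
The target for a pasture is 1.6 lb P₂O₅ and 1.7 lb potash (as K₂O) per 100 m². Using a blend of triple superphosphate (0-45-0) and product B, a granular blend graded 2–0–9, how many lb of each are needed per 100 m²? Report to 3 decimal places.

With a, b = lb per 100 m² of triple superphosphate and product B:
P₂O₅: 0.45·a + 0·b = 1.6
K₂O: 0·a + 0.09·b = 1.7
Solving simultaneously: a = 3.55556, b = 18.8889.

3.556 lb triple superphosphate, 18.889 lb product B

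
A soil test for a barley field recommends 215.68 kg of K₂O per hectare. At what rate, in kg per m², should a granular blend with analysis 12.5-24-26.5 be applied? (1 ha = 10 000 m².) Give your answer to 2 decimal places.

0.08 kg of product per sq m

Product per hectare = 215.68 / 26.5% = 813.887 kg.
Convert to per m²: 813.887 × 0.0001 = 0.0813887 kg.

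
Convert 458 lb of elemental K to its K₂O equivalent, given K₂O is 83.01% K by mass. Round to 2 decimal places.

K₂O = 458 / 0.8301 = 551.741 lb.

551.74 lb K₂O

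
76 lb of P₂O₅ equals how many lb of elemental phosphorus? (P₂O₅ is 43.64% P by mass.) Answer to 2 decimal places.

33.17 lb P

P = 76 × 0.4364 = 33.1664 lb.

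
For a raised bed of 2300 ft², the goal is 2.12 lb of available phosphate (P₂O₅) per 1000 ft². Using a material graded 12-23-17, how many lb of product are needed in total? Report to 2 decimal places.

Product per 1000 ft² = 2.12 / 23% = 9.21739 lb.
Total product = 9.21739 × 2300 / 1000 = 21.2 lb.

21.20 lb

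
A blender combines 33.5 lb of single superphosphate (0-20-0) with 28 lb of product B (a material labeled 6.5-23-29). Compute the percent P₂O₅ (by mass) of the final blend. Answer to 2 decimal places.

Total mass = 33.5 + 28 = 61.5 lb.
P₂O₅ mass = 20%×33.5 + 23%×28 = 13.14 lb.
% P₂O₅ = 13.14 / 61.5 = 21.3659%.

21.37% P₂O₅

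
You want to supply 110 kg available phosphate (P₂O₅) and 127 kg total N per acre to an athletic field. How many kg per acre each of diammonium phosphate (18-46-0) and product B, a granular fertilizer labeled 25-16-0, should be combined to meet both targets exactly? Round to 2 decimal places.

Let a = kg of diammonium phosphate, b = kg of product B (per acre).
P₂O₅: 0.46·a + 0.16·b = 110
N: 0.18·a + 0.25·b = 127
Solving simultaneously: a = 83.2947, b = 448.028.

83.29 kg diammonium phosphate, 448.03 kg product B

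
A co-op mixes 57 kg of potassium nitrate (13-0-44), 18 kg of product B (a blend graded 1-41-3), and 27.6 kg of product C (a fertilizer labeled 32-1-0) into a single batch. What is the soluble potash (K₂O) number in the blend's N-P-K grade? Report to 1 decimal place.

Total mass = 57 + 18 + 27.6 = 102.6 kg.
K₂O mass = 44%×57 + 3%×18 + 0%×27.6 = 25.62 kg.
% K₂O = 25.62 / 102.6 = 24.9708%.

25.0% K₂O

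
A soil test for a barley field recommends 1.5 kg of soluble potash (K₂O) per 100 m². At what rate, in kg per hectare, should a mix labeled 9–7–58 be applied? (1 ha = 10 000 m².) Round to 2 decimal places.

258.62 kg of product per hectare

Product per 100 m² = 1.5 / 58% = 2.58621 kg.
Convert to per hectare: 2.58621 × 100 = 258.621 kg.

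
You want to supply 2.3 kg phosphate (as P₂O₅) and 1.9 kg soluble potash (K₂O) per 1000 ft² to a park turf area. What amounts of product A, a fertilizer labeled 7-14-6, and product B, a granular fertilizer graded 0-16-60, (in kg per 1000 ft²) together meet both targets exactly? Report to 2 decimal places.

Per-1000 ft² balance (a = product A, b = product B):
P₂O₅: 0.14·a + 0.16·b = 2.3
K₂O: 0.06·a + 0.6·b = 1.9
Eliminate a: (row1) − 0.14/0.06·(row2) → -1.24·b = -2.13333, so b = 1.72043.
Back-substitute: a = (2.3 − 0.16·1.72043) / 0.14 = 14.4624.

14.46 kg product A, 1.72 kg product B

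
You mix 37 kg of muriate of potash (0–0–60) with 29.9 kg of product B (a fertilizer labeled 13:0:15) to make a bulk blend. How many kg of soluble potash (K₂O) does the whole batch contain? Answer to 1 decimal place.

26.7 kg K₂O

K₂O mass = 60%×37 + 15%×29.9 = 26.685 kg.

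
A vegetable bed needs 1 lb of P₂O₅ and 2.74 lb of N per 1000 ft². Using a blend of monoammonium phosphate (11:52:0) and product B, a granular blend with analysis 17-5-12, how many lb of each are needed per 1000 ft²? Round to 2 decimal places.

Per-1000 ft² balance (a = monoammonium phosphate, b = product B):
P₂O₅: 0.52·a + 0.05·b = 1
N: 0.11·a + 0.17·b = 2.74
From row1: a = (1 − 0.05·b) / 0.52.
Into row2: 0.11·(1 − 0.05·b)/0.52 + 0.17·b = 2.74 → b = 15.8601, a = 0.39807.

0.40 lb monoammonium phosphate, 15.86 lb product B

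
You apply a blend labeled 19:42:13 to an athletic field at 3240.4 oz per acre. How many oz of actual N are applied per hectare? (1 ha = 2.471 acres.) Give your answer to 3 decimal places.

nitrogen per acre = 3240.4 × 19% = 615.676 oz.
Convert to per hectare: 615.676 × 2.471 = 1521.3354 oz.

1521.335 oz N per hectare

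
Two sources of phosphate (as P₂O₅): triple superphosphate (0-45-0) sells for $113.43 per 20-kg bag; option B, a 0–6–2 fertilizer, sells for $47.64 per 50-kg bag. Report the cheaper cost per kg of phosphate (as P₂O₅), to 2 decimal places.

triple superphosphate: P₂O₅ per bag = 20 × 45% = 9 kg; cost = 113.43 / 9 = $12.6033/kg P₂O₅.
option B: P₂O₅ per bag = 50 × 6% = 3 kg; cost = 47.64 / 3 = $15.8800/kg P₂O₅.
triple superphosphate is cheaper.

$12.60 per kg P₂O₅ (triple superphosphate)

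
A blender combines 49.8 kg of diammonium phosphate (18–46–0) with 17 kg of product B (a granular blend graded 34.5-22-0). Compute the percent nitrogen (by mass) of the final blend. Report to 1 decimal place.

22.2% N

Total mass = 49.8 + 17 = 66.8 kg.
N mass = 18%×49.8 + 34.5%×17 = 14.829 kg.
% N = 14.829 / 66.8 = 22.1991%.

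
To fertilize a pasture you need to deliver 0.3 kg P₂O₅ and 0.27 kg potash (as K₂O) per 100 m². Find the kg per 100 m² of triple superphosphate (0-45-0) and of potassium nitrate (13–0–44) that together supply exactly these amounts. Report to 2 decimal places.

Let a = kg of triple superphosphate, b = kg of potassium nitrate (per 100 m²).
P₂O₅: 0.45·a + 0·b = 0.3
K₂O: 0·a + 0.44·b = 0.27
Solving simultaneously: a = 0.666667, b = 0.613636.

0.67 kg triple superphosphate, 0.61 kg potassium nitrate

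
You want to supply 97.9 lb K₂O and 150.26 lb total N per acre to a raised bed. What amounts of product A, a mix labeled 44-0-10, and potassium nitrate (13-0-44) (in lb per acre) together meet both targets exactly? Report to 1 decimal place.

Per-acre balance (a = product A, b = potassium nitrate):
K₂O: 0.1·a + 0.44·b = 97.9
N: 0.44·a + 0.13·b = 150.26
Solving simultaneously: a = 295.611, b = 155.316.

295.6 lb product A, 155.3 lb potassium nitrate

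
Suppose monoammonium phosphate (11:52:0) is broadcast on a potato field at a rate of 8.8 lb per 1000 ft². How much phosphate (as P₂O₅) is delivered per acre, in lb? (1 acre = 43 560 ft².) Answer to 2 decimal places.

199.33 lb P₂O₅ per acre

P₂O₅ per 1000 ft² = 8.8 × 52% = 4.576 lb.
Convert to per acre: 4.576 × 43.56 = 199.331 lb.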